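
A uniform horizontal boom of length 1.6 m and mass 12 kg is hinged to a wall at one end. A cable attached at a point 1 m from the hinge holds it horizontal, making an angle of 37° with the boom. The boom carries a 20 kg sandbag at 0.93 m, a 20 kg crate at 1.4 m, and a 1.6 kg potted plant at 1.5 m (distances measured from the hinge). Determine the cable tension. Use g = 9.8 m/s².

T ≈ 954 N

Take moments about the hinge.
Beam weight: 12 × 9.8 = 117.6 N down at 0.8 m → arm 0.8 m, τ = 117.6 × 0.8 = 94.08 N·m clockwise.
Sandbag: 20 × 9.8 = 196 N down at 0.93 m → arm 0.93 m, τ = 196 × 0.93 = 182.3 N·m clockwise.
Crate: 20 × 9.8 = 196 N down at 1.4 m → arm 1.4 m, τ = 196 × 1.4 = 274.4 N·m clockwise.
Potted plant: 1.6 × 9.8 = 15.68 N down at 1.5 m → arm 1.5 m, τ = 15.68 × 1.5 = 23.52 N·m clockwise.
Total clockwise load moment = 574.3 N·m.
The cable tension T acts at 1 m; only its component perpendicular to the boom, T sinθ, produces torque. sin 37° = 0.6018.
Setting net torque to zero: T × 1 × 0.6018 = 574.3 → T = 574.3 / 0.6018 = 954 N.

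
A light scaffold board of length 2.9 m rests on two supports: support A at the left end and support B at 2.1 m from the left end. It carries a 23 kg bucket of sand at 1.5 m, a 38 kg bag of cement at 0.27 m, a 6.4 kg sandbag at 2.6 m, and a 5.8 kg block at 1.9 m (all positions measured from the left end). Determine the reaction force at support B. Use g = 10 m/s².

Choose support A as the axis so its reaction then has zero moment arm.
Bucket of sand: 23 × 10 = 230 N down at 1.5 m → arm 1.5 m, τ = 230 × 1.5 = 345 N·m clockwise.
Bag of cement: 38 × 10 = 380 N down at 0.27 m → arm 0.27 m, τ = 380 × 0.27 = 102.6 N·m clockwise.
Sandbag: 6.4 × 10 = 64 N down at 2.6 m → arm 2.6 m, τ = 64 × 2.6 = 166.4 N·m clockwise.
Block: 5.8 × 10 = 58 N down at 1.9 m → arm 1.9 m, τ = 58 × 1.9 = 110.2 N·m clockwise.
Net load moment about support A = 724.2 N·m clockwise.
Reaction R at support B is upward at 2.1 m, arm 2.1 m → moment R × 2.1 counterclockwise.
Στ = 0 ⇒ R × 2.1 = 724.2 ⇒ R = 345 N.

R_B ≈ 345 N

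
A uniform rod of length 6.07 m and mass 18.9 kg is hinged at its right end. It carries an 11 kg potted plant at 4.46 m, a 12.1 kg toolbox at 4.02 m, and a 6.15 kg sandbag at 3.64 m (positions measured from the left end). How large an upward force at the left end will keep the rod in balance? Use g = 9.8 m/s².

Sum moments about the right end (the unknown pivot reaction has zero arm there).
Beam weight: 18.9 × 9.8 = 185.2 N down at 3.035 m → arm 3.035 m, τ = 185.2 × 3.035 = 562.1 N·m counterclockwise.
Potted plant: 11 × 9.8 = 107.8 N down at 4.46 m → arm 1.61 m, τ = 107.8 × 1.61 = 173.6 N·m counterclockwise.
Toolbox: 12.1 × 9.8 = 118.6 N down at 4.02 m → arm 2.05 m, τ = 118.6 × 2.05 = 243.1 N·m counterclockwise.
Sandbag: 6.15 × 9.8 = 60.27 N down at 3.64 m → arm 2.43 m, τ = 60.27 × 2.43 = 146.5 N·m counterclockwise.
Net moment of the loads = 1125 N·m counterclockwise.
The upward force F acts at the left end, arm 6.07 m, giving F × 6.07 clockwise.
Balancing moments: F × 6.07 = 1125, giving F = 1125 / 6.07 = 185 N.

F ≈ 185 N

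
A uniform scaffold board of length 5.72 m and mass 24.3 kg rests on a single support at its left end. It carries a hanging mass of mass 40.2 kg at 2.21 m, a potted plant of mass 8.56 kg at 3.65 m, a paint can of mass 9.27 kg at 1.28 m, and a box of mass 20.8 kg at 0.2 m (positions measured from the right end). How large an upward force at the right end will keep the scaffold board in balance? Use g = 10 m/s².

F ≈ 672 N

Taking torques about the left end:
Beam weight: 24.3 × 10 = 243 N down at 2.86 m → arm 2.86 m, τ = 243 × 2.86 = 695 N·m clockwise.
Hanging mass: 40.2 × 10 = 402 N down at 2.21 m → arm 3.51 m, τ = 402 × 3.51 = 1411 N·m clockwise.
Potted plant: 8.56 × 10 = 85.6 N down at 3.65 m → arm 2.07 m, τ = 85.6 × 2.07 = 177.2 N·m clockwise.
Paint can: 9.27 × 10 = 92.7 N down at 1.28 m → arm 4.44 m, τ = 92.7 × 4.44 = 411.6 N·m clockwise.
Box: 20.8 × 10 = 208 N down at 0.2 m → arm 5.52 m, τ = 208 × 5.52 = 1148 N·m clockwise.
Net moment of the loads = 3843 N·m clockwise.
The upward force F acts at the right end, arm 5.72 m, giving F × 5.72 counterclockwise.
Στ = 0 ⇒ F × 5.72 = 3843 ⇒ F = 3843 / 5.72 = 672 N.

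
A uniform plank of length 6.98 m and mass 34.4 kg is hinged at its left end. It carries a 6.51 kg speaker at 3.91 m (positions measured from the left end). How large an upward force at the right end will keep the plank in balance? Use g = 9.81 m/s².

F ≈ 205 N

Sum moments about the left end (the unknown pivot reaction has zero arm there).
Beam weight: 34.4 × 9.81 = 337.5 N down at 3.49 m → arm 3.49 m, τ = 337.5 × 3.49 = 1178 N·m clockwise.
Speaker: 6.51 × 9.81 = 63.86 N down at 3.91 m → arm 3.91 m, τ = 63.86 × 3.91 = 249.7 N·m clockwise.
Net moment of the loads = 1428 N·m clockwise.
The upward force F acts at the right end, arm 6.98 m, giving F × 6.98 counterclockwise.
Balancing moments: F × 6.98 = 1428, giving F = 1428 / 6.98 = 205 N.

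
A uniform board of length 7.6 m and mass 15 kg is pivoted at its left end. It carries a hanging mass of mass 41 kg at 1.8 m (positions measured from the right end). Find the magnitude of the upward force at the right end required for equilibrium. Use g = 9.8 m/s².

F ≈ 380 N

Take moments about the left end.
Beam weight: 15 × 9.8 = 147 N down at 3.8 m → arm 3.8 m, τ = 147 × 3.8 = 558.6 N·m clockwise.
Hanging mass: 41 × 9.8 = 401.8 N down at 1.8 m → arm 5.8 m, τ = 401.8 × 5.8 = 2330 N·m clockwise.
Net moment of the loads = 2889 N·m clockwise.
The upward force F acts at the right end, arm 7.6 m, giving F × 7.6 counterclockwise.
For rotational equilibrium, F × 7.6 = 2889, so F = 2889 / 7.6 = 380 N.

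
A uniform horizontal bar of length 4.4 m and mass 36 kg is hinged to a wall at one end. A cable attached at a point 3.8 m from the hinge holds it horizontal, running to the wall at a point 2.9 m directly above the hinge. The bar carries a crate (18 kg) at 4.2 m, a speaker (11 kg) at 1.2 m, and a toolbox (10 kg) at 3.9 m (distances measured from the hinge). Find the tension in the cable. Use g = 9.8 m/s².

Take moments about the hinge.
Beam weight: 36 × 9.8 = 352.8 N down at 2.2 m → arm 2.2 m, τ = 352.8 × 2.2 = 776.2 N·m clockwise.
Crate: 18 × 9.8 = 176.4 N down at 4.2 m → arm 4.2 m, τ = 176.4 × 4.2 = 740.9 N·m clockwise.
Speaker: 11 × 9.8 = 107.8 N down at 1.2 m → arm 1.2 m, τ = 107.8 × 1.2 = 129.4 N·m clockwise.
Toolbox: 10 × 9.8 = 98 N down at 3.9 m → arm 3.9 m, τ = 98 × 3.9 = 382.2 N·m clockwise.
Total clockwise load moment = 2029 N·m.
The cable tension T acts at 3.8 m; only its component perpendicular to the bar, T sinθ, produces torque. sinθ = h/√(h²+d²) = 2.9/√(2.9²+3.8²) = 0.6067.
Στ = 0 ⇒ T × 3.8 × 0.6067 = 2029 ⇒ T = 2029 / 2.305 = 880 N.

T ≈ 880 N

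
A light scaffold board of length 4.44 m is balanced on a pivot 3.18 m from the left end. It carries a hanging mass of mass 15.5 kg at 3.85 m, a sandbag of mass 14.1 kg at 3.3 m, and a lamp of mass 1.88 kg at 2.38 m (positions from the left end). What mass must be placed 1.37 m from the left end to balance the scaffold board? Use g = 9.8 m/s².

m ≈ 5.84 kg

Choose the pivot (at 3.18 m from the left end) as the axis so the support reaction has zero arm there.
Hanging mass: 15.5 × 9.8 = 151.9 N down at 3.85 m → arm 0.67 m, τ = 151.9 × 0.67 = 101.8 N·m clockwise.
Sandbag: 14.1 × 9.8 = 138.2 N down at 3.3 m → arm 0.12 m, τ = 138.2 × 0.12 = 16.58 N·m clockwise.
Lamp: 1.88 × 9.8 = 18.42 N down at 2.38 m → arm 0.8 m, τ = 18.42 × 0.8 = 14.74 N·m counterclockwise.
Net moment of known loads = 103.6 N·m clockwise.
An unknown mass m at 1.37 m has arm 1.81 m; its moment is m·g·1.81 counterclockwise.
Balancing moments: m × 9.8 × 1.81 = 103.6, giving m = 103.6 / (9.8 × 1.81) = 5.84 kg.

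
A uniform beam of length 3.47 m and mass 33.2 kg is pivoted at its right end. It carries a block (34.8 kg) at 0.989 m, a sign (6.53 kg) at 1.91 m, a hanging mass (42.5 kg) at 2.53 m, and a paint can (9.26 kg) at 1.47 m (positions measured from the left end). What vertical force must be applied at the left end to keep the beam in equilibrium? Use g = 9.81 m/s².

Sum moments about the right end (the unknown pivot reaction has zero arm there).
Beam weight: 33.2 × 9.81 = 325.7 N down at 1.735 m → arm 1.735 m, τ = 325.7 × 1.735 = 565.1 N·m counterclockwise.
Block: 34.8 × 9.81 = 341.4 N down at 0.989 m → arm 2.481 m, τ = 341.4 × 2.481 = 847 N·m counterclockwise.
Sign: 6.53 × 9.81 = 64.06 N down at 1.91 m → arm 1.56 m, τ = 64.06 × 1.56 = 99.93 N·m counterclockwise.
Hanging mass: 42.5 × 9.81 = 416.9 N down at 2.53 m → arm 0.94 m, τ = 416.9 × 0.94 = 391.9 N·m counterclockwise.
Paint can: 9.26 × 9.81 = 90.84 N down at 1.47 m → arm 2 m, τ = 90.84 × 2 = 181.7 N·m counterclockwise.
Net moment of the loads = 2086 N·m counterclockwise.
The upward force F acts at the left end, arm 3.47 m, giving F × 3.47 clockwise.
For rotational equilibrium, F × 3.47 = 2086, so F = 2086 / 3.47 = 601 N.

F ≈ 601 N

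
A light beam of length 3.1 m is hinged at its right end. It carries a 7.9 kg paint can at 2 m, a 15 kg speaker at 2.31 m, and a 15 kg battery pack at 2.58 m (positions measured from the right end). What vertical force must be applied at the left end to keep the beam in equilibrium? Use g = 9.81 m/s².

Sum moments about the right end (the unknown pivot reaction has zero arm there).
Paint can: 7.9 × 9.81 = 77.5 N down at 2 m → arm 2 m, τ = 77.5 × 2 = 155 N·m counterclockwise.
Speaker: 15 × 9.81 = 147.2 N down at 2.31 m → arm 2.31 m, τ = 147.2 × 2.31 = 340 N·m counterclockwise.
Battery pack: 15 × 9.81 = 147.2 N down at 2.58 m → arm 2.58 m, τ = 147.2 × 2.58 = 379.8 N·m counterclockwise.
Net moment of the loads = 874.8 N·m counterclockwise.
The upward force F acts at the left end, arm 3.1 m, giving F × 3.1 clockwise.
Στ = 0 ⇒ F × 3.1 = 874.8 ⇒ F = 874.8 / 3.1 = 282 N.

F ≈ 282 N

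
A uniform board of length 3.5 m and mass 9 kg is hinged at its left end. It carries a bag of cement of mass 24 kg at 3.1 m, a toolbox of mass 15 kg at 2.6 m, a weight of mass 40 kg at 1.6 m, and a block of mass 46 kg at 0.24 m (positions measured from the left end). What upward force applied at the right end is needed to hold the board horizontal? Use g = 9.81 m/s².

F ≈ 572 N

Choose the left end as the axis so the unknown pivot reaction has zero arm there.
Beam weight: 9 × 9.81 = 88.29 N down at 1.75 m → arm 1.75 m, τ = 88.29 × 1.75 = 154.5 N·m clockwise.
Bag of cement: 24 × 9.81 = 235.4 N down at 3.1 m → arm 3.1 m, τ = 235.4 × 3.1 = 729.7 N·m clockwise.
Toolbox: 15 × 9.81 = 147.2 N down at 2.6 m → arm 2.6 m, τ = 147.2 × 2.6 = 382.7 N·m clockwise.
Weight: 40 × 9.81 = 392.4 N down at 1.6 m → arm 1.6 m, τ = 392.4 × 1.6 = 627.8 N·m clockwise.
Block: 46 × 9.81 = 451.3 N down at 0.24 m → arm 0.24 m, τ = 451.3 × 0.24 = 108.3 N·m clockwise.
Net moment of the loads = 2003 N·m clockwise.
The upward force F acts at the right end, arm 3.5 m, giving F × 3.5 counterclockwise.
Setting net torque to zero: F × 3.5 = 2003 → F = 2003 / 3.5 = 572 N.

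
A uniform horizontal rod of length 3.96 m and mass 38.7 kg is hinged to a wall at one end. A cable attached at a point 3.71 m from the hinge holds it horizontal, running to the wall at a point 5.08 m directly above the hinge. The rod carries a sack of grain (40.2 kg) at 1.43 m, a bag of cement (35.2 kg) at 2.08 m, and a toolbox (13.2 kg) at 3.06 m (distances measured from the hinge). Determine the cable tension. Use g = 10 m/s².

T ≈ 827 N

Take moments about the hinge.
Beam weight: 38.7 × 10 = 387 N down at 1.98 m → arm 1.98 m, τ = 387 × 1.98 = 766.3 N·m clockwise.
Sack of grain: 40.2 × 10 = 402 N down at 1.43 m → arm 1.43 m, τ = 402 × 1.43 = 574.9 N·m clockwise.
Bag of cement: 35.2 × 10 = 352 N down at 2.08 m → arm 2.08 m, τ = 352 × 2.08 = 732.2 N·m clockwise.
Toolbox: 13.2 × 10 = 132 N down at 3.06 m → arm 3.06 m, τ = 132 × 3.06 = 403.9 N·m clockwise.
Total clockwise load moment = 2477 N·m.
The cable tension T acts at 3.71 m; only its component perpendicular to the rod, T sinθ, produces torque. sinθ = h/√(h²+d²) = 5.08/√(5.08²+3.71²) = 0.8076.
Στ = 0 ⇒ T × 3.71 × 0.8076 = 2477 ⇒ T = 2477 / 2.996 = 827 N.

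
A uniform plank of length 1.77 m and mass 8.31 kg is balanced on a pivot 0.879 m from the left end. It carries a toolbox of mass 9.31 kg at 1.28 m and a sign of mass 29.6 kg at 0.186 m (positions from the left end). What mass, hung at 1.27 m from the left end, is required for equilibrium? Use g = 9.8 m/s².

Taking torques about the pivot (at 0.879 m from the left end):
Beam weight: 8.31 × 9.8 = 81.44 N down at 0.885 m → arm 0.006 m, τ = 81.44 × 0.006 = 0.4886 N·m clockwise.
Toolbox: 9.31 × 9.8 = 91.24 N down at 1.28 m → arm 0.401 m, τ = 91.24 × 0.401 = 36.59 N·m clockwise.
Sign: 29.6 × 9.8 = 290.1 N down at 0.186 m → arm 0.693 m, τ = 290.1 × 0.693 = 201 N·m counterclockwise.
Net moment of known loads = 163.9 N·m counterclockwise.
An unknown mass m at 1.27 m has arm 0.391 m; its moment is m·g·0.391 clockwise.
Στ = 0 ⇒ m × 9.8 × 0.391 = 163.9 ⇒ m = 163.9 / (9.8 × 0.391) = 42.8 kg.

m ≈ 42.8 kg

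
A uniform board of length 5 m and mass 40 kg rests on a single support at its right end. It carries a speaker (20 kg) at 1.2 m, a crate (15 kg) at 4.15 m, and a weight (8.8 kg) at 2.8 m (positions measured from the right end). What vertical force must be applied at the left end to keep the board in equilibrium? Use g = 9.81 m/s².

F ≈ 414 N

Sum moments about the right end (the unknown pivot reaction has zero arm there).
Beam weight: 40 × 9.81 = 392.4 N down at 2.5 m → arm 2.5 m, τ = 392.4 × 2.5 = 981 N·m counterclockwise.
Speaker: 20 × 9.81 = 196.2 N down at 1.2 m → arm 1.2 m, τ = 196.2 × 1.2 = 235.4 N·m counterclockwise.
Crate: 15 × 9.81 = 147.2 N down at 4.15 m → arm 4.15 m, τ = 147.2 × 4.15 = 610.9 N·m counterclockwise.
Weight: 8.8 × 9.81 = 86.33 N down at 2.8 m → arm 2.8 m, τ = 86.33 × 2.8 = 241.7 N·m counterclockwise.
Net moment of the loads = 2069 N·m counterclockwise.
The upward force F acts at the left end, arm 5 m, giving F × 5 clockwise.
For rotational equilibrium, F × 5 = 2069, so F = 2069 / 5 = 414 N.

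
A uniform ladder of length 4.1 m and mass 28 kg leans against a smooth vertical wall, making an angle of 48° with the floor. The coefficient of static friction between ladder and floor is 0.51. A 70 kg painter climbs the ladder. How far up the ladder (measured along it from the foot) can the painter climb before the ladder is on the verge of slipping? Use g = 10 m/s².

Sum moments about the foot of the ladder (the floor normal and friction both act there and drop out).
Ladder weight 28×10 = 280 N acts at 2.05 m along the ladder; its horizontal arm is 2.05·cos48° = 1.372 m → τ = 384.2 N·m clockwise.
Painter weight 70×10 = 700 N at distance d → arm d·cos48° → τ = 700·d·0.6691 clockwise.
Wall normal N at the top has arm L sinθ = 3.047 m counterclockwise, so Στ = 0 gives N·3.047 = 384.2 + 468.4·d.
ΣFy = 0 ⇒ N_floor = 980 N, so the maximum friction is μ_s·N_floor = 0.51×980 = 499.8 N. ΣFx = 0 ⇒ N_wall = f, so at the slipping point N = 499.8 N.
Substituting: 499.8×3.047 = 384.2 + 468.4·d ⇒ d = (1523 − 384.2) / 468.4 = 2.43 m.

d ≈ 2.43 m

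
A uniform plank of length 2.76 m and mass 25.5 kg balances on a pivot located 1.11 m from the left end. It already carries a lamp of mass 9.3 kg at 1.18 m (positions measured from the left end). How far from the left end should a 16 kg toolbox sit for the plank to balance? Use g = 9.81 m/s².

x ≈ 0.639 m from the left end

Choose the pivot (at 1.11 m from the left end) as the axis so the support reaction has zero arm there.
Beam weight: 25.5 × 9.81 = 250.2 N down at 1.38 m → arm 0.27 m, τ = 250.2 × 0.27 = 67.55 N·m clockwise.
Lamp: 9.3 × 9.81 = 91.23 N down at 1.18 m → arm 0.07 m, τ = 91.23 × 0.07 = 6.386 N·m clockwise.
Net moment of existing loads = 73.94 N·m clockwise.
The toolbox weighs 16 × 9.81 = 157 N and must supply an equal counterclockwise moment, so its lever arm about the pivot is 73.94 / 157 = 0.471 m.
That puts it at 1.11 − 0.471 = 0.639 m from the left end.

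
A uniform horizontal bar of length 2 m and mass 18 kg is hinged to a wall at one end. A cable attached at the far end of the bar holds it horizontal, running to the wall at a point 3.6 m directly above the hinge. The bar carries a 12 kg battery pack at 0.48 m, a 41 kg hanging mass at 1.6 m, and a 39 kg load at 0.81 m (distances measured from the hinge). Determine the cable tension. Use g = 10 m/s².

T ≈ 692 N

Take moments about the hinge.
Beam weight: 18 × 10 = 180 N down at 1 m → arm 1 m, τ = 180 × 1 = 180 N·m clockwise.
Battery pack: 12 × 10 = 120 N down at 0.48 m → arm 0.48 m, τ = 120 × 0.48 = 57.6 N·m clockwise.
Hanging mass: 41 × 10 = 410 N down at 1.6 m → arm 1.6 m, τ = 410 × 1.6 = 656 N·m clockwise.
Load: 39 × 10 = 390 N down at 0.81 m → arm 0.81 m, τ = 390 × 0.81 = 315.9 N·m clockwise.
Total clockwise load moment = 1210 N·m.
The cable tension T acts at 2 m; only its component perpendicular to the bar, T sinθ, produces torque. sinθ = h/√(h²+d²) = 3.6/√(3.6²+2²) = 0.8742.
Στ = 0 ⇒ T × 2 × 0.8742 = 1210 ⇒ T = 1210 / 1.748 = 692 N.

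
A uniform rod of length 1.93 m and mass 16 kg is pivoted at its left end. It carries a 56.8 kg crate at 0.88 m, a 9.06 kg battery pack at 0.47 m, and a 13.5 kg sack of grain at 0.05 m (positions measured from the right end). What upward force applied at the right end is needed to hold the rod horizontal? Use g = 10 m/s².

Choose the left end as the axis so the unknown pivot reaction has zero arm there.
Beam weight: 16 × 10 = 160 N down at 0.965 m → arm 0.965 m, τ = 160 × 0.965 = 154.4 N·m clockwise.
Crate: 56.8 × 10 = 568 N down at 0.88 m → arm 1.05 m, τ = 568 × 1.05 = 596.4 N·m clockwise.
Battery pack: 9.06 × 10 = 90.6 N down at 0.47 m → arm 1.46 m, τ = 90.6 × 1.46 = 132.3 N·m clockwise.
Sack of grain: 13.5 × 10 = 135 N down at 0.05 m → arm 1.88 m, τ = 135 × 1.88 = 253.8 N·m clockwise.
Net moment of the loads = 1137 N·m clockwise.
The upward force F acts at the right end, arm 1.93 m, giving F × 1.93 counterclockwise.
For rotational equilibrium, F × 1.93 = 1137, so F = 1137 / 1.93 = 589 N.

F ≈ 589 N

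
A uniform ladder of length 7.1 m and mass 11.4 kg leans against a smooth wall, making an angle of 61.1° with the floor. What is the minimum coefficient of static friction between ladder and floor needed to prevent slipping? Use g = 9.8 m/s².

Sum moments about the foot of the ladder (the floor normal and friction both act there and drop out).
Ladder weight 11.4×9.8 = 111.7 N acts at 3.55 m along the ladder; its horizontal arm is 3.55·cos61.1° = 1.716 m → τ = 191.7 N·m clockwise.
Wall normal N acts horizontally at the top; its moment arm is the height L sinθ = 7.1·sin61.1° = 6.216 m, counterclockwise.
Setting net torque to zero: N × 6.216 = 191.7 → N = 30.84 N.
ΣFx = 0 ⇒ f = N_wall = 30.84 N. ΣFy = 0 ⇒ N_floor = 111.7 N.
μ_min = f / N_floor = 30.84 / 111.7 = 0.276.

μ_min ≈ 0.276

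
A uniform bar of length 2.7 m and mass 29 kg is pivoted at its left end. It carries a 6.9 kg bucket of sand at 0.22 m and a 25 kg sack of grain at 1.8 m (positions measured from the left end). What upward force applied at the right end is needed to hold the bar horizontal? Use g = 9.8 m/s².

Sum moments about the left end (the unknown pivot reaction has zero arm there).
Beam weight: 29 × 9.8 = 284.2 N down at 1.35 m → arm 1.35 m, τ = 284.2 × 1.35 = 383.7 N·m clockwise.
Bucket of sand: 6.9 × 9.8 = 67.62 N down at 0.22 m → arm 0.22 m, τ = 67.62 × 0.22 = 14.88 N·m clockwise.
Sack of grain: 25 × 9.8 = 245 N down at 1.8 m → arm 1.8 m, τ = 245 × 1.8 = 441 N·m clockwise.
Net moment of the loads = 839.6 N·m clockwise.
The upward force F acts at the right end, arm 2.7 m, giving F × 2.7 counterclockwise.
Setting net torque to zero: F × 2.7 = 839.6 → F = 839.6 / 2.7 = 311 N.

F ≈ 311 N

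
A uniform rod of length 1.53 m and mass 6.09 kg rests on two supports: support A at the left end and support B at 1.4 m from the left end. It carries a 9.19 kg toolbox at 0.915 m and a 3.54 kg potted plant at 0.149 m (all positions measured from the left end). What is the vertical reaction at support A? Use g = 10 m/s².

About support B:
Beam weight: 6.09 × 10 = 60.9 N down at 0.765 m → arm 0.635 m, τ = 60.9 × 0.635 = 38.67 N·m counterclockwise.
Toolbox: 9.19 × 10 = 91.9 N down at 0.915 m → arm 0.485 m, τ = 91.9 × 0.485 = 44.57 N·m counterclockwise.
Potted plant: 3.54 × 10 = 35.4 N down at 0.149 m → arm 1.251 m, τ = 35.4 × 1.251 = 44.29 N·m counterclockwise.
Net load moment about support B = 127.5 N·m counterclockwise.
Reaction R at support A is upward at 0 m, arm 1.4 m → moment R × 1.4 clockwise.
Balancing moments: R × 1.4 = 127.5, giving R = 91.1 N.

R_A ≈ 91.1 N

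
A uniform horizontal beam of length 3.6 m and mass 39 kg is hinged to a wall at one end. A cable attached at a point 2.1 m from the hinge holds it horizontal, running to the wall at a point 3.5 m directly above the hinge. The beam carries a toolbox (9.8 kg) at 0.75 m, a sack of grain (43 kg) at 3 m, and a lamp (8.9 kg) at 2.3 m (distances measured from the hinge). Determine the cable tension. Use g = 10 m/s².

Taking torques about the hinge:
Beam weight: 39 × 10 = 390 N down at 1.8 m → arm 1.8 m, τ = 390 × 1.8 = 702 N·m clockwise.
Toolbox: 9.8 × 10 = 98 N down at 0.75 m → arm 0.75 m, τ = 98 × 0.75 = 73.5 N·m clockwise.
Sack of grain: 43 × 10 = 430 N down at 3 m → arm 3 m, τ = 430 × 3 = 1290 N·m clockwise.
Lamp: 8.9 × 10 = 89 N down at 2.3 m → arm 2.3 m, τ = 89 × 2.3 = 204.7 N·m clockwise.
Total clockwise load moment = 2270 N·m.
The cable tension T acts at 2.1 m; only its component perpendicular to the beam, T sinθ, produces torque. sinθ = h/√(h²+d²) = 3.5/√(3.5²+2.1²) = 0.8575.
Setting net torque to zero: T × 2.1 × 0.8575 = 2270 → T = 2270 / 1.801 = 1260 N.

T ≈ 1260 N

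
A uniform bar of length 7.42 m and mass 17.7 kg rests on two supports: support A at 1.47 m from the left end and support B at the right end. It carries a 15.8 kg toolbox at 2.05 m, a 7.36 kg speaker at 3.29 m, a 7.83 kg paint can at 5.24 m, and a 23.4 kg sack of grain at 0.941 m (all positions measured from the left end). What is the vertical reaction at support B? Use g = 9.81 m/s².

Choose support A as the axis so its reaction then has zero moment arm.
Beam weight: 17.7 × 9.81 = 173.6 N down at 3.71 m → arm 2.24 m, τ = 173.6 × 2.24 = 388.9 N·m clockwise.
Toolbox: 15.8 × 9.81 = 155 N down at 2.05 m → arm 0.58 m, τ = 155 × 0.58 = 89.9 N·m clockwise.
Speaker: 7.36 × 9.81 = 72.2 N down at 3.29 m → arm 1.82 m, τ = 72.2 × 1.82 = 131.4 N·m clockwise.
Paint can: 7.83 × 9.81 = 76.81 N down at 5.24 m → arm 3.77 m, τ = 76.81 × 3.77 = 289.6 N·m clockwise.
Sack of grain: 23.4 × 9.81 = 229.6 N down at 0.941 m → arm 0.529 m, τ = 229.6 × 0.529 = 121.5 N·m counterclockwise.
Net load moment about support A = 778.3 N·m clockwise.
Reaction R at support B is upward at 7.42 m, arm 5.95 m → moment R × 5.95 counterclockwise.
Balancing moments: R × 5.95 = 778.3, giving R = 131 N.

R_B ≈ 131 N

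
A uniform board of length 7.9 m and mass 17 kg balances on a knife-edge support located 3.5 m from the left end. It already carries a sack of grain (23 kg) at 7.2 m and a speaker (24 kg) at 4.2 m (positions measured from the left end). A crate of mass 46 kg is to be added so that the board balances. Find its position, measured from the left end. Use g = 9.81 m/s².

x ≈ 1.12 m from the left end

Choose the knife-edge support (at 3.5 m from the left end) as the axis so the support reaction has zero arm there.
Beam weight: 17 × 9.81 = 166.8 N down at 3.95 m → arm 0.45 m, τ = 166.8 × 0.45 = 75.06 N·m clockwise.
Sack of grain: 23 × 9.81 = 225.6 N down at 7.2 m → arm 3.7 m, τ = 225.6 × 3.7 = 834.7 N·m clockwise.
Speaker: 24 × 9.81 = 235.4 N down at 4.2 m → arm 0.7 m, τ = 235.4 × 0.7 = 164.8 N·m clockwise.
Net moment of existing loads = 1075 N·m clockwise.
The crate weighs 46 × 9.81 = 451.3 N and must supply an equal counterclockwise moment, so its lever arm about the knife-edge support is 1075 / 451.3 = 2.38 m.
That puts it at 3.5 − 2.38 = 1.12 m from the left end.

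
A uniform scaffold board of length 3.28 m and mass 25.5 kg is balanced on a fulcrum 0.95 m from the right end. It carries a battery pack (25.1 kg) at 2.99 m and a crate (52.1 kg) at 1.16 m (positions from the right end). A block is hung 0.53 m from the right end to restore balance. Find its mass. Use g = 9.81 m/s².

m ≈ 190 kg

About the fulcrum (at 0.95 m from the right end):
Beam weight: 25.5 × 9.81 = 250.2 N down at 1.64 m → arm 0.69 m, τ = 250.2 × 0.69 = 172.6 N·m counterclockwise.
Battery pack: 25.1 × 9.81 = 246.2 N down at 2.99 m → arm 2.04 m, τ = 246.2 × 2.04 = 502.2 N·m counterclockwise.
Crate: 52.1 × 9.81 = 511.1 N down at 1.16 m → arm 0.21 m, τ = 511.1 × 0.21 = 107.3 N·m counterclockwise.
Net moment of known loads = 782.1 N·m counterclockwise.
An unknown mass m at 0.53 m has arm 0.42 m; its moment is m·g·0.42 clockwise.
Στ = 0 ⇒ m × 9.81 × 0.42 = 782.1 ⇒ m = 782.1 / (9.81 × 0.42) = 190 kg.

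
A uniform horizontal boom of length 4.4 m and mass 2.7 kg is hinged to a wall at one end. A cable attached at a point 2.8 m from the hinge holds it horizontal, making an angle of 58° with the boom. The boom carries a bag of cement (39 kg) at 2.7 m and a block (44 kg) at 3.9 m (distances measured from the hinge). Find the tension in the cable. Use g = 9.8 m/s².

Take moments about the hinge.
Beam weight: 2.7 × 9.8 = 26.46 N down at 2.2 m → arm 2.2 m, τ = 26.46 × 2.2 = 58.21 N·m clockwise.
Bag of cement: 39 × 9.8 = 382.2 N down at 2.7 m → arm 2.7 m, τ = 382.2 × 2.7 = 1032 N·m clockwise.
Block: 44 × 9.8 = 431.2 N down at 3.9 m → arm 3.9 m, τ = 431.2 × 3.9 = 1682 N·m clockwise.
Total clockwise load moment = 2772 N·m.
The cable tension T acts at 2.8 m; only its component perpendicular to the boom, T sinθ, produces torque. sin 58° = 0.848.
Balancing moments: T × 2.8 × 0.848 = 2772, giving T = 2772 / 2.374 = 1170 N.

T ≈ 1170 N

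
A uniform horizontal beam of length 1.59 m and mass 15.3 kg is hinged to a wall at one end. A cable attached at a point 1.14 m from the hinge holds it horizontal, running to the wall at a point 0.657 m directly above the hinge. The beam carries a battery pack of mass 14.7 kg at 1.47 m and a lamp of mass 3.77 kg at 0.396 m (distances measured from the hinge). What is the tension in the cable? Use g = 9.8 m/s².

T ≈ 607 N

Take moments about the hinge.
Beam weight: 15.3 × 9.8 = 149.9 N down at 0.795 m → arm 0.795 m, τ = 149.9 × 0.795 = 119.2 N·m clockwise.
Battery pack: 14.7 × 9.8 = 144.1 N down at 1.47 m → arm 1.47 m, τ = 144.1 × 1.47 = 211.8 N·m clockwise.
Lamp: 3.77 × 9.8 = 36.95 N down at 0.396 m → arm 0.396 m, τ = 36.95 × 0.396 = 14.63 N·m clockwise.
Total clockwise load moment = 345.6 N·m.
The cable tension T acts at 1.14 m; only its component perpendicular to the beam, T sinθ, produces torque. sinθ = h/√(h²+d²) = 0.657/√(0.657²+1.14²) = 0.4993.
Στ = 0 ⇒ T × 1.14 × 0.4993 = 345.6 ⇒ T = 345.6 / 0.5692 = 607 N.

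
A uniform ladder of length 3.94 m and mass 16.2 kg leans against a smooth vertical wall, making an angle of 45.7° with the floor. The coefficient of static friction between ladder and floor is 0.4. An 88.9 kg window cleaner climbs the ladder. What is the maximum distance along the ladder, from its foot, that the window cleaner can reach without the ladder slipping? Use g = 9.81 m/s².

d ≈ 1.55 m

About the foot of the ladder:
Ladder weight 16.2×9.81 = 158.9 N acts at 1.97 m along the ladder; its horizontal arm is 1.97·cos45.7° = 1.376 m → τ = 218.6 N·m clockwise.
Window cleaner weight 88.9×9.81 = 872.1 N at distance d → arm d·cos45.7° → τ = 872.1·d·0.6984 clockwise.
Wall normal N at the top has arm L sinθ = 2.82 m counterclockwise, so Στ = 0 gives N·2.82 = 218.6 + 609.1·d.
ΣFy = 0 ⇒ N_floor = 1031 N, so the maximum friction is μ_s·N_floor = 0.4×1031 = 412.4 N. ΣFx = 0 ⇒ N_wall = f, so at the slipping point N = 412.4 N.
Substituting: 412.4×2.82 = 218.6 + 609.1·d ⇒ d = (1163 − 218.6) / 609.1 = 1.55 m.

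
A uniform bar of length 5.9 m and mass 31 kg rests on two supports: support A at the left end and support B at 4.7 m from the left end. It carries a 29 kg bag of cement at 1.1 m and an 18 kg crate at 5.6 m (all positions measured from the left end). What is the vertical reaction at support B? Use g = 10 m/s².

About support A:
Beam weight: 31 × 10 = 310 N down at 2.95 m → arm 2.95 m, τ = 310 × 2.95 = 914.5 N·m clockwise.
Bag of cement: 29 × 10 = 290 N down at 1.1 m → arm 1.1 m, τ = 290 × 1.1 = 319 N·m clockwise.
Crate: 18 × 10 = 180 N down at 5.6 m → arm 5.6 m, τ = 180 × 5.6 = 1008 N·m clockwise.
Net load moment about support A = 2242 N·m clockwise.
Reaction R at support B is upward at 4.7 m, arm 4.7 m → moment R × 4.7 counterclockwise.
For rotational equilibrium, R × 4.7 = 2242, so R = 477 N.

R_B ≈ 477 N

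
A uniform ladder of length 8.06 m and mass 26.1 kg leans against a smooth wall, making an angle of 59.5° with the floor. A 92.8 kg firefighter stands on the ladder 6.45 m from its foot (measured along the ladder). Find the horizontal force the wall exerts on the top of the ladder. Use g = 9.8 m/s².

N_wall ≈ 504 N

About the foot of the ladder:
Ladder weight 26.1×9.8 = 255.8 N acts at 4.03 m along the ladder; its horizontal arm is 4.03·cos59.5° = 2.045 m → τ = 523.1 N·m clockwise.
Firefighter: 92.8×9.8 = 909.4 N at 6.45 m → arm 3.274 m → τ = 2977 N·m clockwise.
Wall normal N acts horizontally at the top; its moment arm is the height L sinθ = 8.06·sin59.5° = 6.945 m, counterclockwise.
Balancing moments: N × 6.945 = 3500, giving N = 504 N.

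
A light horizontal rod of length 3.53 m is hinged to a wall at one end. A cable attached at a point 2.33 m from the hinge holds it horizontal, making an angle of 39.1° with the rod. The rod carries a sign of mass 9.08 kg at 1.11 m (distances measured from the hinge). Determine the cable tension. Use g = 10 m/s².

Taking torques about the hinge:
Sign: 9.08 × 10 = 90.8 N down at 1.11 m → arm 1.11 m, τ = 90.8 × 1.11 = 100.8 N·m clockwise.
Total clockwise load moment = 100.8 N·m.
The cable tension T acts at 2.33 m; only its component perpendicular to the rod, T sinθ, produces torque. sin 39.1° = 0.6307.
Στ = 0 ⇒ T × 2.33 × 0.6307 = 100.8 ⇒ T = 100.8 / 1.47 = 68.6 N.

T ≈ 68.6 N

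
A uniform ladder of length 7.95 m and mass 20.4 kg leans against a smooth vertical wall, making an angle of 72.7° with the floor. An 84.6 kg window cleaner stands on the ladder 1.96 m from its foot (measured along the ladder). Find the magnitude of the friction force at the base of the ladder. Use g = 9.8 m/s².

f ≈ 94.8 N

Take moments about the foot of the ladder.
Ladder weight 20.4×9.8 = 199.9 N acts at 3.975 m along the ladder; its horizontal arm is 3.975·cos72.7° = 1.182 m → τ = 236.3 N·m clockwise.
Window cleaner: 84.6×9.8 = 829.1 N at 1.96 m → arm 0.5829 m → τ = 483.3 N·m clockwise.
Wall normal N acts horizontally at the top; its moment arm is the height L sinθ = 7.95·sin72.7° = 7.59 m, counterclockwise.
Setting net torque to zero: N × 7.59 = 719.6 → N = 94.8 N.
ΣFx = 0: friction at the foot balances the wall's push, so f = N_wall = 94.8 N.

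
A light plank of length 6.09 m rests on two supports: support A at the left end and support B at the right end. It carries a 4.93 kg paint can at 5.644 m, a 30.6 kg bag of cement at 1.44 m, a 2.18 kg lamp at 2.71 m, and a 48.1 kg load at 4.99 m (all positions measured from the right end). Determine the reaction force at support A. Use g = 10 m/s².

R_A ≈ 522 N

Sum moments about support B (its reaction then has zero moment arm).
Paint can: 4.93 × 10 = 49.3 N down at 5.644 m → arm 5.644 m, τ = 49.3 × 5.644 = 278.2 N·m counterclockwise.
Bag of cement: 30.6 × 10 = 306 N down at 1.44 m → arm 1.44 m, τ = 306 × 1.44 = 440.6 N·m counterclockwise.
Lamp: 2.18 × 10 = 21.8 N down at 2.71 m → arm 2.71 m, τ = 21.8 × 2.71 = 59.08 N·m counterclockwise.
Load: 48.1 × 10 = 481 N down at 4.99 m → arm 4.99 m, τ = 481 × 4.99 = 2400 N·m counterclockwise.
Net load moment about support B = 3178 N·m counterclockwise.
Reaction R at support A is upward at 6.09 m, arm 6.09 m → moment R × 6.09 clockwise.
Στ = 0 ⇒ R × 6.09 = 3178 ⇒ R = 522 N.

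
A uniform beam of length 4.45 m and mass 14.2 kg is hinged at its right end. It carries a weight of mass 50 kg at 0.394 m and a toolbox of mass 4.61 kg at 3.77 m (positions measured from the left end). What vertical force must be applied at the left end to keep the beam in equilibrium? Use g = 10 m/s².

About the right end:
Beam weight: 14.2 × 10 = 142 N down at 2.225 m → arm 2.225 m, τ = 142 × 2.225 = 315.9 N·m counterclockwise.
Weight: 50 × 10 = 500 N down at 0.394 m → arm 4.056 m, τ = 500 × 4.056 = 2028 N·m counterclockwise.
Toolbox: 4.61 × 10 = 46.1 N down at 3.77 m → arm 0.68 m, τ = 46.1 × 0.68 = 31.35 N·m counterclockwise.
Net moment of the loads = 2375 N·m counterclockwise.
The upward force F acts at the left end, arm 4.45 m, giving F × 4.45 clockwise.
Balancing moments: F × 4.45 = 2375, giving F = 2375 / 4.45 = 534 N.

F ≈ 534 N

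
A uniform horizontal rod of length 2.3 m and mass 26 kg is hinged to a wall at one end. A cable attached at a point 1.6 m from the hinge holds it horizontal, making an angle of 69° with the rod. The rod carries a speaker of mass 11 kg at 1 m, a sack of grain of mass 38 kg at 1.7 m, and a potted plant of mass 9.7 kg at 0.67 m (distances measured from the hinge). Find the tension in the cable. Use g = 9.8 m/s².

T ≈ 735 N

Sum moments about the hinge (the unknown hinge reaction has zero arm there).
Beam weight: 26 × 9.8 = 254.8 N down at 1.15 m → arm 1.15 m, τ = 254.8 × 1.15 = 293 N·m clockwise.
Speaker: 11 × 9.8 = 107.8 N down at 1 m → arm 1 m, τ = 107.8 × 1 = 107.8 N·m clockwise.
Sack of grain: 38 × 9.8 = 372.4 N down at 1.7 m → arm 1.7 m, τ = 372.4 × 1.7 = 633.1 N·m clockwise.
Potted plant: 9.7 × 9.8 = 95.06 N down at 0.67 m → arm 0.67 m, τ = 95.06 × 0.67 = 63.69 N·m clockwise.
Total clockwise load moment = 1098 N·m.
The cable tension T acts at 1.6 m; only its component perpendicular to the rod, T sinθ, produces torque. sin 69° = 0.9336.
Setting net torque to zero: T × 1.6 × 0.9336 = 1098 → T = 1098 / 1.494 = 735 N.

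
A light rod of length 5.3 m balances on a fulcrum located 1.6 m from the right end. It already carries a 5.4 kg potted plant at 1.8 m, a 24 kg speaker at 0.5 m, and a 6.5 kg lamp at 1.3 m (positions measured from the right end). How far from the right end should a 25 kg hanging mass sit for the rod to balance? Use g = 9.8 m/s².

x ≈ 2.69 m from the right end

About the fulcrum (at 1.6 m from the right end):
Potted plant: 5.4 × 9.8 = 52.92 N down at 1.8 m → arm 0.2 m, τ = 52.92 × 0.2 = 10.58 N·m counterclockwise.
Speaker: 24 × 9.8 = 235.2 N down at 0.5 m → arm 1.1 m, τ = 235.2 × 1.1 = 258.7 N·m clockwise.
Lamp: 6.5 × 9.8 = 63.7 N down at 1.3 m → arm 0.3 m, τ = 63.7 × 0.3 = 19.11 N·m clockwise.
Net moment of existing loads = 267.2 N·m clockwise.
The hanging mass weighs 25 × 9.8 = 245 N and must supply an equal counterclockwise moment, so its lever arm about the fulcrum is 267.2 / 245 = 1.09 m.
That puts it at 1.6 + 1.09 = 2.69 m from the right end.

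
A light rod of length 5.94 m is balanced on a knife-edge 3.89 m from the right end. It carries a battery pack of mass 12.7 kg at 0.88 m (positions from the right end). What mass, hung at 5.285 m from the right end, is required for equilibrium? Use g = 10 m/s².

m ≈ 27.4 kg

Take moments about the knife-edge (at 3.89 m from the right end).
Battery pack: 12.7 × 10 = 127 N down at 0.88 m → arm 3.01 m, τ = 127 × 3.01 = 382.3 N·m clockwise.
Net moment of known loads = 382.3 N·m clockwise.
An unknown mass m at 5.285 m has arm 1.395 m; its moment is m·g·1.395 counterclockwise.
Balancing moments: m × 10 × 1.395 = 382.3, giving m = 382.3 / (10 × 1.395) = 27.4 kg.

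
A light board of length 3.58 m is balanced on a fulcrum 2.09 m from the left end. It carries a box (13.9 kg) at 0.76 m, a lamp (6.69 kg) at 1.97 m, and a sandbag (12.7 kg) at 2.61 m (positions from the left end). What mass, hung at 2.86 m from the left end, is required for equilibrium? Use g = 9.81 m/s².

Taking torques about the fulcrum (at 2.09 m from the left end):
Box: 13.9 × 9.81 = 136.4 N down at 0.76 m → arm 1.33 m, τ = 136.4 × 1.33 = 181.4 N·m counterclockwise.
Lamp: 6.69 × 9.81 = 65.63 N down at 1.97 m → arm 0.12 m, τ = 65.63 × 0.12 = 7.876 N·m counterclockwise.
Sandbag: 12.7 × 9.81 = 124.6 N down at 2.61 m → arm 0.52 m, τ = 124.6 × 0.52 = 64.79 N·m clockwise.
Net moment of known loads = 124.5 N·m counterclockwise.
An unknown mass m at 2.86 m has arm 0.77 m; its moment is m·g·0.77 clockwise.
Setting net torque to zero: m × 9.81 × 0.77 = 124.5 → m = 124.5 / (9.81 × 0.77) = 16.5 kg.

m ≈ 16.5 kg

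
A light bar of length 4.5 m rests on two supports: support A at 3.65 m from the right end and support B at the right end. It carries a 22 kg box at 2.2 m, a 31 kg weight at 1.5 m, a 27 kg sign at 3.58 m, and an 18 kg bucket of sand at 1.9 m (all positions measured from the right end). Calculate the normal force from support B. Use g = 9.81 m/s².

About support A:
Box: 22 × 9.81 = 215.8 N down at 2.2 m → arm 1.45 m, τ = 215.8 × 1.45 = 312.9 N·m clockwise.
Weight: 31 × 9.81 = 304.1 N down at 1.5 m → arm 2.15 m, τ = 304.1 × 2.15 = 653.8 N·m clockwise.
Sign: 27 × 9.81 = 264.9 N down at 3.58 m → arm 0.07 m, τ = 264.9 × 0.07 = 18.54 N·m clockwise.
Bucket of sand: 18 × 9.81 = 176.6 N down at 1.9 m → arm 1.75 m, τ = 176.6 × 1.75 = 309.1 N·m clockwise.
Net load moment about support A = 1294 N·m clockwise.
Reaction R at support B is upward at 0 m, arm 3.65 m → moment R × 3.65 counterclockwise.
Setting net torque to zero: R × 3.65 = 1294 → R = 355 N.

R_B ≈ 355 N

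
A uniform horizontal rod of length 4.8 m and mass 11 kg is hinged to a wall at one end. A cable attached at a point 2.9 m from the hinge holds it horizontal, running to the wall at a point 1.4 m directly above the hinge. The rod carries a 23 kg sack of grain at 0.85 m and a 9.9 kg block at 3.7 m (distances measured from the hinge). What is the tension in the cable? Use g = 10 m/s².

T ≈ 655 N

Sum moments about the hinge (the unknown hinge reaction has zero arm there).
Beam weight: 11 × 10 = 110 N down at 2.4 m → arm 2.4 m, τ = 110 × 2.4 = 264 N·m clockwise.
Sack of grain: 23 × 10 = 230 N down at 0.85 m → arm 0.85 m, τ = 230 × 0.85 = 195.5 N·m clockwise.
Block: 9.9 × 10 = 99 N down at 3.7 m → arm 3.7 m, τ = 99 × 3.7 = 366.3 N·m clockwise.
Total clockwise load moment = 825.8 N·m.
The cable tension T acts at 2.9 m; only its component perpendicular to the rod, T sinθ, produces torque. sinθ = h/√(h²+d²) = 1.4/√(1.4²+2.9²) = 0.4347.
For rotational equilibrium, T × 2.9 × 0.4347 = 825.8, so T = 825.8 / 1.261 = 655 N.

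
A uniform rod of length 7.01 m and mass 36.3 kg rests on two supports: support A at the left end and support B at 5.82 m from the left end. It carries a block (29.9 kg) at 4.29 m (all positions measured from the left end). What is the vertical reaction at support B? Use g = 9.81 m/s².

Taking torques about support A:
Beam weight: 36.3 × 9.81 = 356.1 N down at 3.505 m → arm 3.505 m, τ = 356.1 × 3.505 = 1248 N·m clockwise.
Block: 29.9 × 9.81 = 293.3 N down at 4.29 m → arm 4.29 m, τ = 293.3 × 4.29 = 1258 N·m clockwise.
Net load moment about support A = 2506 N·m clockwise.
Reaction R at support B is upward at 5.82 m, arm 5.82 m → moment R × 5.82 counterclockwise.
Setting net torque to zero: R × 5.82 = 2506 → R = 431 N.

R_B ≈ 431 N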